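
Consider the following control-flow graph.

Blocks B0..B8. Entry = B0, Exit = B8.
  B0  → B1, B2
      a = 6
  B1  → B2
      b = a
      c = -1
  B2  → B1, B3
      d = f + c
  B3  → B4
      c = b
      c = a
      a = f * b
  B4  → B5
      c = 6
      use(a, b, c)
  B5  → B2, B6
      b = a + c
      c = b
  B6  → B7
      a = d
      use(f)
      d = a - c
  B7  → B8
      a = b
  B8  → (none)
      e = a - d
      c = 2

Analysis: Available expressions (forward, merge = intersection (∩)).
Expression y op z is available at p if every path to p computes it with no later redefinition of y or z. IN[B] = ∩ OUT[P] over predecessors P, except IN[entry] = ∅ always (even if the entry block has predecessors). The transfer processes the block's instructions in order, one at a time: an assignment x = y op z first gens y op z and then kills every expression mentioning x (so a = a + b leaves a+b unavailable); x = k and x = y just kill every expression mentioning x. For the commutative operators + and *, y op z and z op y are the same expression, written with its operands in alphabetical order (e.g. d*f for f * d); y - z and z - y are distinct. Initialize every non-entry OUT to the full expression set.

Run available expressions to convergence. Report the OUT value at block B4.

Answer: {b*f}

Working:
Fixpoint table:
  B0: | IN={} | OUT={}
  B1: | IN={} | OUT={}
  B2: | IN={} | OUT={c+f}
  B3: | IN={c+f} | OUT={b*f}
  B4: | IN={b*f} | OUT={b*f}
  B5: | IN={b*f} | OUT={}
  B6: | IN={} | OUT={a-c}
  B7: | IN={a-c} | OUT={}
  B8: | IN={} | OUT={a-d}

Merge at B4: IN[B4] = OUT[B3] = {b*f}
Applying B4's transfer function to that IN value gives OUT[B4] (row B4 above).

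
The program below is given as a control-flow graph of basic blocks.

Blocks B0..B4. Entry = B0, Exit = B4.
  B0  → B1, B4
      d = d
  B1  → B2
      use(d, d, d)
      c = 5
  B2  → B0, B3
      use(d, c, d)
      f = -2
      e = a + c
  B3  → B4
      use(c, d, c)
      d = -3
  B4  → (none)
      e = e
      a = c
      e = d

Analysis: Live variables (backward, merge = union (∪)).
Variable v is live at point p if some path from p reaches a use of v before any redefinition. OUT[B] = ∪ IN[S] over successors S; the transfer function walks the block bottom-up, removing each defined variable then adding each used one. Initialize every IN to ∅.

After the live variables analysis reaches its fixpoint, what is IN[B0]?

Answer: {a, c, d, e}

Working:
Per-block solution:
  B0: | IN={a, c, d, e} | OUT={a, c, d, e}
  B1: | IN={a, d} | OUT={a, c, d}
  B2: | IN={a, c, d} | OUT={a, c, d, e}
  B3: | IN={c, d, e} | OUT={c, d, e}
  B4: | IN={c, d, e} | OUT={}

Merge at B0: OUT[B0] = IN[B1] ⊔ IN[B4] = {a, c, d, e}
Applying B0's transfer function to that OUT value gives IN[B0] (row B0 above).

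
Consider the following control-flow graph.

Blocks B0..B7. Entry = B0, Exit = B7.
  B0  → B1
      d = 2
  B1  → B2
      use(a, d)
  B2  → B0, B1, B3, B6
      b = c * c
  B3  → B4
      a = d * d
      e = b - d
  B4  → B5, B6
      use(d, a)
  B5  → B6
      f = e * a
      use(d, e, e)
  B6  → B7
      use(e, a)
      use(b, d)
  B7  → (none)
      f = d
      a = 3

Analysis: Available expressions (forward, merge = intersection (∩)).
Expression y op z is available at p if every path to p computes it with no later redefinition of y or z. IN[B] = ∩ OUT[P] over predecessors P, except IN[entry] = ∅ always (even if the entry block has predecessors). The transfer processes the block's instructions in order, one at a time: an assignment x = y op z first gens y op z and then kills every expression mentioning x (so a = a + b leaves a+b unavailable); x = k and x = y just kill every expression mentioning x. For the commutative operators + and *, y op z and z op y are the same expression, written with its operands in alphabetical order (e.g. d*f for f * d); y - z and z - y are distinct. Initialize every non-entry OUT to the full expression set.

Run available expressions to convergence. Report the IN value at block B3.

Answer: {c*c}

Derivation:
Fixpoint table:
  B0:   IN={}   OUT={}
  B1:   IN={}   OUT={}
  B2:   IN={}   OUT={c*c}
  B3:   IN={c*c}   OUT={b-d, c*c, d*d}
  B4:   IN={b-d, c*c, d*d}   OUT={b-d, c*c, d*d}
  B5:   IN={b-d, c*c, d*d}   OUT={a*e, b-d, c*c, d*d}
  B6:   IN={c*c}   OUT={c*c}
  B7:   IN={c*c}   OUT={c*c}

Merge at B3: IN[B3] = OUT[B2] = {c*c}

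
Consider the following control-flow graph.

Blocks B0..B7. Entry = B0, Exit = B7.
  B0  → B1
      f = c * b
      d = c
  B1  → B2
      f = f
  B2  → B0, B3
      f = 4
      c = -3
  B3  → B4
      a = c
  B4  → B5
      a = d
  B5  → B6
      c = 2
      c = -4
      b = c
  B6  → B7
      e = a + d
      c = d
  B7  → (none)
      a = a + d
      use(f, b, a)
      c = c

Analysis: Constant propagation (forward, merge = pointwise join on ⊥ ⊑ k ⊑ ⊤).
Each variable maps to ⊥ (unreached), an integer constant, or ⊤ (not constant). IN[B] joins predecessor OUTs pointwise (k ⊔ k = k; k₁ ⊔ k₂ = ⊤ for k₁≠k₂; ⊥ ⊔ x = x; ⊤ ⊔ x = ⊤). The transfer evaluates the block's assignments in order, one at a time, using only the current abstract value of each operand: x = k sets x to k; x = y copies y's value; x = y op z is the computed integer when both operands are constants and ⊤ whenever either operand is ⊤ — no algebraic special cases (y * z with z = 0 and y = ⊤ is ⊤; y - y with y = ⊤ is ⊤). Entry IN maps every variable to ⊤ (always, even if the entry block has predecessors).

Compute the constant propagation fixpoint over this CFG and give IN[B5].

Answer: {a: ⊤, b: ⊤, c: -3, d: ⊤, e: ⊤, f: 4}

Working:
Per-block solution:
  B0: | IN=(all ⊤) | OUT=(all ⊤)
  B1: | IN=(all ⊤) | OUT=(all ⊤)
  B2: | IN=(all ⊤) | OUT={c:-3, f:4; rest ⊤}
  B3: | IN={c:-3, f:4; rest ⊤} | OUT={a:-3, c:-3, f:4; rest ⊤}
  B4: | IN={a:-3, c:-3, f:4; rest ⊤} | OUT={c:-3, f:4; rest ⊤}
  B5: | IN={c:-3, f:4; rest ⊤} | OUT={b:-4, c:-4, f:4; rest ⊤}
  B6: | IN={b:-4, c:-4, f:4; rest ⊤} | OUT={b:-4, f:4; rest ⊤}
  B7: | IN={b:-4, f:4; rest ⊤} | OUT={b:-4, f:4; rest ⊤}

Merge at B5: IN[B5] = OUT[B4] = {a: ⊤, b: ⊤, c: -3, d: ⊤, e: ⊤, f: 4}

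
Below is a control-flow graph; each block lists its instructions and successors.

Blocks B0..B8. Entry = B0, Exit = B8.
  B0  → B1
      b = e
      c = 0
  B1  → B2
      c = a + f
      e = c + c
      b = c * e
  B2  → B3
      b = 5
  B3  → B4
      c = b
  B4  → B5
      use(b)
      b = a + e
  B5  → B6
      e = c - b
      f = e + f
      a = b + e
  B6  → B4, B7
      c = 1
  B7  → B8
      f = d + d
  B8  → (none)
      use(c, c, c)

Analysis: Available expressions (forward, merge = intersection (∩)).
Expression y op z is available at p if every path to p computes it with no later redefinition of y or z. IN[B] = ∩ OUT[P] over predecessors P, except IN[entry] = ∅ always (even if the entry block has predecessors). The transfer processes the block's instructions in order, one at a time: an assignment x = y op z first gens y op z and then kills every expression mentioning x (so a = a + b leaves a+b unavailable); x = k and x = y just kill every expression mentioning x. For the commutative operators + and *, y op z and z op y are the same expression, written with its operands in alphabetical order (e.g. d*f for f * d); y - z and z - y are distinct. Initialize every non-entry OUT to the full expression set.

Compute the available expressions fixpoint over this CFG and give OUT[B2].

Answer: {a+f, c*e, c+c}

Trace:
Fixpoint table:
  B0:  IN={}  OUT={}
  B1:  IN={}  OUT={a+f, c*e, c+c}
  B2:  IN={a+f, c*e, c+c}  OUT={a+f, c*e, c+c}
  B3:  IN={a+f, c*e, c+c}  OUT={a+f}
  B4:  IN={}  OUT={a+e}
  B5:  IN={a+e}  OUT={b+e, c-b}
  B6:  IN={b+e, c-b}  OUT={b+e}
  B7:  IN={b+e}  OUT={b+e, d+d}
  B8:  IN={b+e, d+d}  OUT={b+e, d+d}

Merge at B2: IN[B2] = OUT[B1] = {a+f, c*e, c+c}
Applying B2's transfer function to that IN value gives OUT[B2] (row B2 above).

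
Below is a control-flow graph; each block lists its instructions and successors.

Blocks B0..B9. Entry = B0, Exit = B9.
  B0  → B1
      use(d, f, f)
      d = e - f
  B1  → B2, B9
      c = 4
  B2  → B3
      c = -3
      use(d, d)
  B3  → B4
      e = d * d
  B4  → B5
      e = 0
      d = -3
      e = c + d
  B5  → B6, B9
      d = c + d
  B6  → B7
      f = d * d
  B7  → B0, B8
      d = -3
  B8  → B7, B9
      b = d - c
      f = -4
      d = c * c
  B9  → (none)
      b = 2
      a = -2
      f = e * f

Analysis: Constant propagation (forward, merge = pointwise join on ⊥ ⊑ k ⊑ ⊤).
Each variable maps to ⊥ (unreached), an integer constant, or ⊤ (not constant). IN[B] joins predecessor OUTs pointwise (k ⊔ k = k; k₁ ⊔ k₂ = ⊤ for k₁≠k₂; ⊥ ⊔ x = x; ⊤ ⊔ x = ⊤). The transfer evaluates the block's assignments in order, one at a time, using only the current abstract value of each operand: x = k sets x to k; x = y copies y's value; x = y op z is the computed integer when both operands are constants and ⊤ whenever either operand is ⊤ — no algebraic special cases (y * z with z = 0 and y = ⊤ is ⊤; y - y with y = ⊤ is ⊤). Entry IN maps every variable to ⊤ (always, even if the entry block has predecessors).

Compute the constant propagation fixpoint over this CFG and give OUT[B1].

Answer: {a: ⊤, b: ⊤, c: 4, d: ⊤, e: ⊤, f: ⊤}

Trace:
Per-block solution:
  B0: | IN=(all ⊤) | OUT=(all ⊤)
  B1: | IN=(all ⊤) | OUT={c:4; rest ⊤}
  B2: | IN={c:4; rest ⊤} | OUT={c:-3; rest ⊤}
  B3: | IN={c:-3; rest ⊤} | OUT={c:-3; rest ⊤}
  B4: | IN={c:-3; rest ⊤} | OUT={c:-3, d:-3, e:-6; rest ⊤}
  B5: | IN={c:-3, d:-3, e:-6; rest ⊤} | OUT={c:-3, d:-6, e:-6; rest ⊤}
  B6: | IN={c:-3, d:-6, e:-6; rest ⊤} | OUT={c:-3, d:-6, e:-6, f:36; rest ⊤}
  B7: | IN={c:-3, e:-6; rest ⊤} | OUT={c:-3, d:-3, e:-6; rest ⊤}
  B8: | IN={c:-3, d:-3, e:-6; rest ⊤} | OUT={b:0, c:-3, d:9, e:-6, f:-4; rest ⊤}
  B9: | IN=(all ⊤) | OUT={a:-2, b:2; rest ⊤}

Merge at B1: IN[B1] = OUT[B0] = {a: ⊤, b: ⊤, c: ⊤, d: ⊤, e: ⊤, f: ⊤}
Applying B1's transfer function to that IN value gives OUT[B1] (row B1 above).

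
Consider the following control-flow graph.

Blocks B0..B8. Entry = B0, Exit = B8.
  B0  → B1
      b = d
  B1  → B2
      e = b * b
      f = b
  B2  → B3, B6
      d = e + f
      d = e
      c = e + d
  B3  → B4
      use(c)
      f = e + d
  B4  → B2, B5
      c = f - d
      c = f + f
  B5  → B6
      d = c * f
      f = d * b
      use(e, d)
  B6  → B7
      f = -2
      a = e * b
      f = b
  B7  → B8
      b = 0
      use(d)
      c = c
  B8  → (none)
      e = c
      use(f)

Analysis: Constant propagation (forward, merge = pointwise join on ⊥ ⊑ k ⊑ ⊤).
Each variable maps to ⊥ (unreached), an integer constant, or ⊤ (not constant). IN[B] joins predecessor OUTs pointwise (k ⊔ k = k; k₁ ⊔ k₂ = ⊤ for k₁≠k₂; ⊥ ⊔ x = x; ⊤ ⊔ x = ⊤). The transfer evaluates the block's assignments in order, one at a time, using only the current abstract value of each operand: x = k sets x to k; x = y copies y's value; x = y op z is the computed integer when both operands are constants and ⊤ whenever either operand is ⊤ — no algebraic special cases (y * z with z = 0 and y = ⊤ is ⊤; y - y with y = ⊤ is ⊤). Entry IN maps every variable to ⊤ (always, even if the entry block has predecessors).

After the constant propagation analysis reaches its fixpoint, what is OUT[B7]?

Answer: {a: ⊤, b: 0, c: ⊤, d: ⊤, e: ⊤, f: ⊤}

Trace:
Per-block solution:
  B0:   IN=(all ⊤)   OUT=(all ⊤)
  B1:   IN=(all ⊤)   OUT=(all ⊤)
  B2:   IN=(all ⊤)   OUT=(all ⊤)
  B3:   IN=(all ⊤)   OUT=(all ⊤)
  B4:   IN=(all ⊤)   OUT=(all ⊤)
  B5:   IN=(all ⊤)   OUT=(all ⊤)
  B6:   IN=(all ⊤)   OUT=(all ⊤)
  B7:   IN=(all ⊤)   OUT={b:0; rest ⊤}
  B8:   IN={b:0; rest ⊤}   OUT={b:0; rest ⊤}

Merge at B7: IN[B7] = OUT[B6] = {a: ⊤, b: ⊤, c: ⊤, d: ⊤, e: ⊤, f: ⊤}
Applying B7's transfer function to that IN value gives OUT[B7] (row B7 above).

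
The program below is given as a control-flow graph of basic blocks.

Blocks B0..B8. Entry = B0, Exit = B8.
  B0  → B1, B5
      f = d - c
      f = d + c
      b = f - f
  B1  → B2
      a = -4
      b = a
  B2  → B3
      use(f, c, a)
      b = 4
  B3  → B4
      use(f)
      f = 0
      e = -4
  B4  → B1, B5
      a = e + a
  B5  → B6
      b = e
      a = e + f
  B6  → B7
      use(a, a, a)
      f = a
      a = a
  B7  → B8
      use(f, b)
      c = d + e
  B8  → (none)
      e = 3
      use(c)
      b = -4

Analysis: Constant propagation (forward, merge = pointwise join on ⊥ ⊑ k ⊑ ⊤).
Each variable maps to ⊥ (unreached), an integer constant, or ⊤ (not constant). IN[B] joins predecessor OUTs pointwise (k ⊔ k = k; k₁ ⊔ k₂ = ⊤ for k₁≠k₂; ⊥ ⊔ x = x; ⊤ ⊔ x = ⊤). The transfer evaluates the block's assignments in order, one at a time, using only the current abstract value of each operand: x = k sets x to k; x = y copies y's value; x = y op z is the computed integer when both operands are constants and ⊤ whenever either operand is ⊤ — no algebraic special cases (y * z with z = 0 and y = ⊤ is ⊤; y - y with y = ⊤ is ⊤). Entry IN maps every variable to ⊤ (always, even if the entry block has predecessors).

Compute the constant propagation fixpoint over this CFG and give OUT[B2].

Answer: {a: -4, b: 4, c: ⊤, d: ⊤, e: ⊤, f: ⊤}

Trace:
Per-block solution:
  B0:  IN=(all ⊤)  OUT=(all ⊤)
  B1:  IN=(all ⊤)  OUT={a:-4, b:-4; rest ⊤}
  B2:  IN={a:-4, b:-4; rest ⊤}  OUT={a:-4, b:4; rest ⊤}
  B3:  IN={a:-4, b:4; rest ⊤}  OUT={a:-4, b:4, e:-4, f:0; rest ⊤}
  B4:  IN={a:-4, b:4, e:-4, f:0; rest ⊤}  OUT={a:-8, b:4, e:-4, f:0; rest ⊤}
  B5:  IN=(all ⊤)  OUT=(all ⊤)
  B6:  IN=(all ⊤)  OUT=(all ⊤)
  B7:  IN=(all ⊤)  OUT=(all ⊤)
  B8:  IN=(all ⊤)  OUT={b:-4, e:3; rest ⊤}

Merge at B2: IN[B2] = OUT[B1] = {a: -4, b: -4, c: ⊤, d: ⊤, e: ⊤, f: ⊤}
Applying B2's transfer function to that IN value gives OUT[B2] (row B2 above).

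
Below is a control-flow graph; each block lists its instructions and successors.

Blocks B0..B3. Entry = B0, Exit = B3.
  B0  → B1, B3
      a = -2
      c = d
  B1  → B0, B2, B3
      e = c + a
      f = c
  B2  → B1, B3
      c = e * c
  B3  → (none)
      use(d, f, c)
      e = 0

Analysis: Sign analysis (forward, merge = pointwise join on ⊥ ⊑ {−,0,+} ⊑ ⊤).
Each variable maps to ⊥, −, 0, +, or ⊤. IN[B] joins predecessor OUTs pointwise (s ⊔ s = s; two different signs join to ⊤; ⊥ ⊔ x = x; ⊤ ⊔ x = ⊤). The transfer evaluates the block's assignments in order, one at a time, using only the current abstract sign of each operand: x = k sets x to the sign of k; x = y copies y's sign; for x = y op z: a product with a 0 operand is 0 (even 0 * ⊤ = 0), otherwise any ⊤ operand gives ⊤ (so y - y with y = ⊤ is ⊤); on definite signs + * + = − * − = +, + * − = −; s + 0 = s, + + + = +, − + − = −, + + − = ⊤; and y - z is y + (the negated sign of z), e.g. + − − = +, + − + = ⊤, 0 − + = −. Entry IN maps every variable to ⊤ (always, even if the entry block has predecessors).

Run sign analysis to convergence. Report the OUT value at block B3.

Answer: {a: -, b: ⊤, c: ⊤, d: ⊤, e: 0, f: ⊤}

Trace:
Converged values:
  B0:   IN=(all ⊤)   OUT={a:-; rest ⊤}
  B1:   IN={a:-; rest ⊤}   OUT={a:-; rest ⊤}
  B2:   IN={a:-; rest ⊤}   OUT={a:-; rest ⊤}
  B3:   IN={a:-; rest ⊤}   OUT={a:-, e:0; rest ⊤}

Merge at B3: IN[B3] = OUT[B0] ⊔ OUT[B1] ⊔ OUT[B2] = {a: -, b: ⊤, c: ⊤, d: ⊤, e: ⊤, f: ⊤}
Applying B3's transfer function to that IN value gives OUT[B3] (row B3 above).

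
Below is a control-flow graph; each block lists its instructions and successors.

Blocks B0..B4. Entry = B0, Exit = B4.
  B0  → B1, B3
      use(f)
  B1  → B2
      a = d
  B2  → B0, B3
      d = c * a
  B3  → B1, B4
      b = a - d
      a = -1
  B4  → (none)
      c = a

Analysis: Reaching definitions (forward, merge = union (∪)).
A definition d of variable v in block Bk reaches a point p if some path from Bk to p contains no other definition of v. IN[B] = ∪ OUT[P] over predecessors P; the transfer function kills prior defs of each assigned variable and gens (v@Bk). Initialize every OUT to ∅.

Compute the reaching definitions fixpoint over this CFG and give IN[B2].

Answer: {a@B1, b@B3, d@B2}

Working:
Per-block solution:
  B0: | IN={a@B1, b@B3, d@B2} | OUT={a@B1, b@B3, d@B2}
  B1: | IN={a@B1, a@B3, b@B3, d@B2} | OUT={a@B1, b@B3, d@B2}
  B2: | IN={a@B1, b@B3, d@B2} | OUT={a@B1, b@B3, d@B2}
  B3: | IN={a@B1, b@B3, d@B2} | OUT={a@B3, b@B3, d@B2}
  B4: | IN={a@B3, b@B3, d@B2} | OUT={a@B3, b@B3, c@B4, d@B2}

Merge at B2: IN[B2] = OUT[B1] = {a@B1, b@B3, d@B2}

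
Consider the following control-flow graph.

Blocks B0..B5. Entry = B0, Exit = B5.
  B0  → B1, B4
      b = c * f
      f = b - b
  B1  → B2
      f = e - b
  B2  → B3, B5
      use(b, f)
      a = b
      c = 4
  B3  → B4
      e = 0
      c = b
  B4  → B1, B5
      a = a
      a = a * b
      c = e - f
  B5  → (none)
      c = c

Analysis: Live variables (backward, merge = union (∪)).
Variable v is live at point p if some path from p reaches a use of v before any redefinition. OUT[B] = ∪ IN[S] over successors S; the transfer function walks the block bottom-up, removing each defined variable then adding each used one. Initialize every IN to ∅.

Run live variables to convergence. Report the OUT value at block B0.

Answer: {a, b, e, f}

Derivation:
Converged values:
  B0:  IN={a, c, e, f}  OUT={a, b, e, f}
  B1:  IN={b, e}  OUT={b, f}
  B2:  IN={b, f}  OUT={a, b, c, f}
  B3:  IN={a, b, f}  OUT={a, b, e, f}
  B4:  IN={a, b, e, f}  OUT={b, c, e}
  B5:  IN={c}  OUT={}

Merge at B0: OUT[B0] = IN[B1] ⊔ IN[B4] = {a, b, e, f}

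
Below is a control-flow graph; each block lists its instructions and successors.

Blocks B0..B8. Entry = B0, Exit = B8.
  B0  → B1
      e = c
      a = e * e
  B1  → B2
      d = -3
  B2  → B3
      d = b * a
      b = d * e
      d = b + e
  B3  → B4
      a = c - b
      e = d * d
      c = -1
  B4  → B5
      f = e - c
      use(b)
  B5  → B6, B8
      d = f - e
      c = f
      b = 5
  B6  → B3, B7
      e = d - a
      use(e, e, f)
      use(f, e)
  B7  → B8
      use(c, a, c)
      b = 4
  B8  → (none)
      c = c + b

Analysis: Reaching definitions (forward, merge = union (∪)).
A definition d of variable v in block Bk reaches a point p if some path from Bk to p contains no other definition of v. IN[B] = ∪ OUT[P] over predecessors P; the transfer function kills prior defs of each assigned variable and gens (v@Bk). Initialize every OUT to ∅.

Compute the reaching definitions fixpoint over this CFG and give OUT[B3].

Answer: {a@B3, b@B2, b@B5, c@B3, d@B2, d@B5, e@B3, f@B4}

Working:
Per-block solution:
  B0: | IN={} | OUT={a@B0, e@B0}
  B1: | IN={a@B0, e@B0} | OUT={a@B0, d@B1, e@B0}
  B2: | IN={a@B0, d@B1, e@B0} | OUT={a@B0, b@B2, d@B2, e@B0}
  B3: | IN={a@B0, a@B3, b@B2, b@B5, c@B5, d@B2, d@B5, e@B0, e@B6, f@B4} | OUT={a@B3, b@B2, b@B5, c@B3, d@B2, d@B5, e@B3, f@B4}
  B4: | IN={a@B3, b@B2, b@B5, c@B3, d@B2, d@B5, e@B3, f@B4} | OUT={a@B3, b@B2, b@B5, c@B3, d@B2, d@B5, e@B3, f@B4}
  B5: | IN={a@B3, b@B2, b@B5, c@B3, d@B2, d@B5, e@B3, f@B4} | OUT={a@B3, b@B5, c@B5, d@B5, e@B3, f@B4}
  B6: | IN={a@B3, b@B5, c@B5, d@B5, e@B3, f@B4} | OUT={a@B3, b@B5, c@B5, d@B5, e@B6, f@B4}
  B7: | IN={a@B3, b@B5, c@B5, d@B5, e@B6, f@B4} | OUT={a@B3, b@B7, c@B5, d@B5, e@B6, f@B4}
  B8: | IN={a@B3, b@B5, b@B7, c@B5, d@B5, e@B3, e@B6, f@B4} | OUT={a@B3, b@B5, b@B7, c@B8, d@B5, e@B3, e@B6, f@B4}

Merge at B3: IN[B3] = OUT[B2] ⊔ OUT[B6] = {a@B0, a@B3, b@B2, b@B5, c@B5, d@B2, d@B5, e@B0, e@B6, f@B4}
Applying B3's transfer function to that IN value gives OUT[B3] (row B3 above).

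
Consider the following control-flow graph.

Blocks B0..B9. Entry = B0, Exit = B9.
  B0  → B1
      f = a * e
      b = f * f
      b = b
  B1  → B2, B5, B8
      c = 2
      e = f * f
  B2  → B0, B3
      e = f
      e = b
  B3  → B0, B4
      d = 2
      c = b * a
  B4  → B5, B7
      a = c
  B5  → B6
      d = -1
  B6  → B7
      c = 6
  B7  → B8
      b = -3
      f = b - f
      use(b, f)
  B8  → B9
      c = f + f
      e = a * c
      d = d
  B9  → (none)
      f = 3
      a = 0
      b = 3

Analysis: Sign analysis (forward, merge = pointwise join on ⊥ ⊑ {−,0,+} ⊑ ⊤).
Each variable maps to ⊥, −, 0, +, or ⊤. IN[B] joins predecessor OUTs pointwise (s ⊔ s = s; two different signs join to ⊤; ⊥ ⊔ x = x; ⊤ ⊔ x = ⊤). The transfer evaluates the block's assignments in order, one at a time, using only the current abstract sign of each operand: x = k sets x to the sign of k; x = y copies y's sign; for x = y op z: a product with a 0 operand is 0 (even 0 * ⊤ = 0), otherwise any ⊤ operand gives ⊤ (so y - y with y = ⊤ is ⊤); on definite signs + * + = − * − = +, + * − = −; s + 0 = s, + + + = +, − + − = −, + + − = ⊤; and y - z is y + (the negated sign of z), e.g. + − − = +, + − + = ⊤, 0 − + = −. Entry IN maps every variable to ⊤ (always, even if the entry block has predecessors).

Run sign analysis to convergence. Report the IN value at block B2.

Answer: {a: ⊤, b: ⊤, c: +, d: ⊤, e: ⊤, f: ⊤}

Trace:
Converged values:
  B0:  IN=(all ⊤)  OUT=(all ⊤)
  B1:  IN=(all ⊤)  OUT={c:+; rest ⊤}
  B2:  IN={c:+; rest ⊤}  OUT={c:+; rest ⊤}
  B3:  IN={c:+; rest ⊤}  OUT={d:+; rest ⊤}
  B4:  IN={d:+; rest ⊤}  OUT={d:+; rest ⊤}
  B5:  IN=(all ⊤)  OUT={d:-; rest ⊤}
  B6:  IN={d:-; rest ⊤}  OUT={c:+, d:-; rest ⊤}
  B7:  IN=(all ⊤)  OUT={b:-; rest ⊤}
  B8:  IN=(all ⊤)  OUT=(all ⊤)
  B9:  IN=(all ⊤)  OUT={a:0, b:+, f:+; rest ⊤}

Merge at B2: IN[B2] = OUT[B1] = {a: ⊤, b: ⊤, c: +, d: ⊤, e: ⊤, f: ⊤}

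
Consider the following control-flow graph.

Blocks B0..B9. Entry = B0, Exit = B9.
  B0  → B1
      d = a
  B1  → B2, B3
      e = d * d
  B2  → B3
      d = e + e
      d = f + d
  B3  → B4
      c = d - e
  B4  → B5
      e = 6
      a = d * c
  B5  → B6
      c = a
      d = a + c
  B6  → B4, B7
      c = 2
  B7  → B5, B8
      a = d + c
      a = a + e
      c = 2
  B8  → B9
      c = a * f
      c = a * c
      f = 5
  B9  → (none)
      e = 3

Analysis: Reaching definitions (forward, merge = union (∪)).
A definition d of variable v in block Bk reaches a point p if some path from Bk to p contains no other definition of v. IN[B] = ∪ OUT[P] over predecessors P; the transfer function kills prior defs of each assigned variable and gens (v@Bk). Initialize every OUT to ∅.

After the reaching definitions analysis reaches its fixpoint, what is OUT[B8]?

Answer: {a@B7, c@B8, d@B5, e@B4, f@B8}

Trace:
Converged values:
  B0:   IN={}   OUT={d@B0}
  B1:   IN={d@B0}   OUT={d@B0, e@B1}
  B2:   IN={d@B0, e@B1}   OUT={d@B2, e@B1}
  B3:   IN={d@B0, d@B2, e@B1}   OUT={c@B3, d@B0, d@B2, e@B1}
  B4:   IN={a@B4, a@B7, c@B3, c@B6, d@B0, d@B2, d@B5, e@B1, e@B4}   OUT={a@B4, c@B3, c@B6, d@B0, d@B2, d@B5, e@B4}
  B5:   IN={a@B4, a@B7, c@B3, c@B6, c@B7, d@B0, d@B2, d@B5, e@B4}   OUT={a@B4, a@B7, c@B5, d@B5, e@B4}
  B6:   IN={a@B4, a@B7, c@B5, d@B5, e@B4}   OUT={a@B4, a@B7, c@B6, d@B5, e@B4}
  B7:   IN={a@B4, a@B7, c@B6, d@B5, e@B4}   OUT={a@B7, c@B7, d@B5, e@B4}
  B8:   IN={a@B7, c@B7, d@B5, e@B4}   OUT={a@B7, c@B8, d@B5, e@B4, f@B8}
  B9:   IN={a@B7, c@B8, d@B5, e@B4, f@B8}   OUT={a@B7, c@B8, d@B5, e@B9, f@B8}

Merge at B8: IN[B8] = OUT[B7] = {a@B7, c@B7, d@B5, e@B4}
Applying B8's transfer function to that IN value gives OUT[B8] (row B8 above).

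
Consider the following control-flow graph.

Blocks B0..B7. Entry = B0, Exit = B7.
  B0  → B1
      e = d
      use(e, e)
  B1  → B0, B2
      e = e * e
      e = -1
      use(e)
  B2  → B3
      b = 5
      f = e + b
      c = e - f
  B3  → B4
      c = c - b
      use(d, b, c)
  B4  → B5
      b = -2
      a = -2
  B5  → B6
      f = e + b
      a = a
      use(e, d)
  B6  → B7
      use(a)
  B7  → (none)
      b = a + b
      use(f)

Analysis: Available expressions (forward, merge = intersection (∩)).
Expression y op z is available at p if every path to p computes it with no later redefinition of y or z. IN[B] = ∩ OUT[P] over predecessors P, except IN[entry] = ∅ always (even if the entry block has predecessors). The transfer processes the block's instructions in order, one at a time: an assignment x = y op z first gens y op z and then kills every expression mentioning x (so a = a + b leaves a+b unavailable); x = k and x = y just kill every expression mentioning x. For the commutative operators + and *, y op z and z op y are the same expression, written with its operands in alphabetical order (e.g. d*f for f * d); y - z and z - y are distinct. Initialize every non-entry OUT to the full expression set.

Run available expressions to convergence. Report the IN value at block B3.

Per-block solution:
  B0:  IN={}  OUT={}
  B1:  IN={}  OUT={}
  B2:  IN={}  OUT={b+e, e-f}
  B3:  IN={b+e, e-f}  OUT={b+e, e-f}
  B4:  IN={b+e, e-f}  OUT={e-f}
  B5:  IN={e-f}  OUT={b+e}
  B6:  IN={b+e}  OUT={b+e}
  B7:  IN={b+e}  OUT={}

Merge at B3: IN[B3] = OUT[B2] = {b+e, e-f}

Answer: {b+e, e-f}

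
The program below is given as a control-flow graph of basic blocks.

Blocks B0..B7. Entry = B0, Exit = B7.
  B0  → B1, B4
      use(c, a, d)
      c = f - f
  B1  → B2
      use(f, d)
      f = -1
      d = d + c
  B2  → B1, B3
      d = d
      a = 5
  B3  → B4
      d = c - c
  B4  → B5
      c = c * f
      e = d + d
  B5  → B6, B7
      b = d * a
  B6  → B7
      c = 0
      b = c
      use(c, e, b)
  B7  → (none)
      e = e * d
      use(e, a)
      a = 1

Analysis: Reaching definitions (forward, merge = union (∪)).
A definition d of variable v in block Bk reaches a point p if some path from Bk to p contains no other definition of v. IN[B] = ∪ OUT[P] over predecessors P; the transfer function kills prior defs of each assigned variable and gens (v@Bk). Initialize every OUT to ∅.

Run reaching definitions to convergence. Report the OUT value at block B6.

Answer: {a@B2, b@B6, c@B6, d@B3, e@B4, f@B1}

Trace:
Fixpoint table:
  B0:   IN={}   OUT={c@B0}
  B1:   IN={a@B2, c@B0, d@B2, f@B1}   OUT={a@B2, c@B0, d@B1, f@B1}
  B2:   IN={a@B2, c@B0, d@B1, f@B1}   OUT={a@B2, c@B0, d@B2, f@B1}
  B3:   IN={a@B2, c@B0, d@B2, f@B1}   OUT={a@B2, c@B0, d@B3, f@B1}
  B4:   IN={a@B2, c@B0, d@B3, f@B1}   OUT={a@B2, c@B4, d@B3, e@B4, f@B1}
  B5:   IN={a@B2, c@B4, d@B3, e@B4, f@B1}   OUT={a@B2, b@B5, c@B4, d@B3, e@B4, f@B1}
  B6:   IN={a@B2, b@B5, c@B4, d@B3, e@B4, f@B1}   OUT={a@B2, b@B6, c@B6, d@B3, e@B4, f@B1}
  B7:   IN={a@B2, b@B5, b@B6, c@B4, c@B6, d@B3, e@B4, f@B1}   OUT={a@B7, b@B5, b@B6, c@B4, c@B6, d@B3, e@B7, f@B1}

Merge at B6: IN[B6] = OUT[B5] = {a@B2, b@B5, c@B4, d@B3, e@B4, f@B1}
Applying B6's transfer function to that IN value gives OUT[B6] (row B6 above).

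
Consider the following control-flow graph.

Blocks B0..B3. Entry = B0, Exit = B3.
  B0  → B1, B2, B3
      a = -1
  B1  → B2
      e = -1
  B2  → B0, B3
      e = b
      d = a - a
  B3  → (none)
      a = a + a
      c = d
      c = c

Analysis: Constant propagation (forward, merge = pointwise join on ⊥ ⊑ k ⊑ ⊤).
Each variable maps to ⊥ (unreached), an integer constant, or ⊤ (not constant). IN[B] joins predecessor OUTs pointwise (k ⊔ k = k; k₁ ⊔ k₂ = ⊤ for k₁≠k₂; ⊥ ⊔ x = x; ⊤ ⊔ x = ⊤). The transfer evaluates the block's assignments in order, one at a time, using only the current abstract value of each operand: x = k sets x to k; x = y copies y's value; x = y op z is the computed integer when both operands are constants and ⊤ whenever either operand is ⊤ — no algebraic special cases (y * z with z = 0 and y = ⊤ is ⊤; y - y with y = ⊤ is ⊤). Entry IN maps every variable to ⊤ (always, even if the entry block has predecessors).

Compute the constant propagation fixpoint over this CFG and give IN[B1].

Per-block solution:
  B0:   IN=(all ⊤)   OUT={a:-1; rest ⊤}
  B1:   IN={a:-1; rest ⊤}   OUT={a:-1, e:-1; rest ⊤}
  B2:   IN={a:-1; rest ⊤}   OUT={a:-1, d:0; rest ⊤}
  B3:   IN={a:-1; rest ⊤}   OUT={a:-2; rest ⊤}

Merge at B1: IN[B1] = OUT[B0] = {a: -1, b: ⊤, c: ⊤, d: ⊤, e: ⊤, f: ⊤}

Answer: {a: -1, b: ⊤, c: ⊤, d: ⊤, e: ⊤, f: ⊤}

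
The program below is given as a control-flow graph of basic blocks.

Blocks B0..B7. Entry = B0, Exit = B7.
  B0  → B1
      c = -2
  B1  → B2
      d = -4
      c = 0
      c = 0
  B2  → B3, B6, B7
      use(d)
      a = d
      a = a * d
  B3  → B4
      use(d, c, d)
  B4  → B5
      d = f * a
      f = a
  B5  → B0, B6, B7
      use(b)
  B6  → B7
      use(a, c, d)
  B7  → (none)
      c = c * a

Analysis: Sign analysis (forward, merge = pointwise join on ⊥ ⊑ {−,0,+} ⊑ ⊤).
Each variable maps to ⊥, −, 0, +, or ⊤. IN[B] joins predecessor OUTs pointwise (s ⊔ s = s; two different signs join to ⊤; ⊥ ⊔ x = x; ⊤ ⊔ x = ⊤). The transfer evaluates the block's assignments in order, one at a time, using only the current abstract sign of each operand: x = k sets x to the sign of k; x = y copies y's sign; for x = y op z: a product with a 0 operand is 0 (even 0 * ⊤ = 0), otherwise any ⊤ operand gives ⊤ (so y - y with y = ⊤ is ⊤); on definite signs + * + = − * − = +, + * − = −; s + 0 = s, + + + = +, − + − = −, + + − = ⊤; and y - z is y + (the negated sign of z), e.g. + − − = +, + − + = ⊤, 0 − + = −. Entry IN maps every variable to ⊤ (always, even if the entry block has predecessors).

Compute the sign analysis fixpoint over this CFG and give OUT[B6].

Converged values:
  B0: | IN=(all ⊤) | OUT={c:-; rest ⊤}
  B1: | IN={c:-; rest ⊤} | OUT={c:0, d:-; rest ⊤}
  B2: | IN={c:0, d:-; rest ⊤} | OUT={a:+, c:0, d:-; rest ⊤}
  B3: | IN={a:+, c:0, d:-; rest ⊤} | OUT={a:+, c:0, d:-; rest ⊤}
  B4: | IN={a:+, c:0, d:-; rest ⊤} | OUT={a:+, c:0, f:+; rest ⊤}
  B5: | IN={a:+, c:0, f:+; rest ⊤} | OUT={a:+, c:0, f:+; rest ⊤}
  B6: | IN={a:+, c:0; rest ⊤} | OUT={a:+, c:0; rest ⊤}
  B7: | IN={a:+, c:0; rest ⊤} | OUT={a:+, c:0; rest ⊤}

Merge at B6: IN[B6] = OUT[B2] ⊔ OUT[B5] = {a: +, b: ⊤, c: 0, d: ⊤, e: ⊤, f: ⊤}
Applying B6's transfer function to that IN value gives OUT[B6] (row B6 above).

Answer: {a: +, b: ⊤, c: 0, d: ⊤, e: ⊤, f: ⊤}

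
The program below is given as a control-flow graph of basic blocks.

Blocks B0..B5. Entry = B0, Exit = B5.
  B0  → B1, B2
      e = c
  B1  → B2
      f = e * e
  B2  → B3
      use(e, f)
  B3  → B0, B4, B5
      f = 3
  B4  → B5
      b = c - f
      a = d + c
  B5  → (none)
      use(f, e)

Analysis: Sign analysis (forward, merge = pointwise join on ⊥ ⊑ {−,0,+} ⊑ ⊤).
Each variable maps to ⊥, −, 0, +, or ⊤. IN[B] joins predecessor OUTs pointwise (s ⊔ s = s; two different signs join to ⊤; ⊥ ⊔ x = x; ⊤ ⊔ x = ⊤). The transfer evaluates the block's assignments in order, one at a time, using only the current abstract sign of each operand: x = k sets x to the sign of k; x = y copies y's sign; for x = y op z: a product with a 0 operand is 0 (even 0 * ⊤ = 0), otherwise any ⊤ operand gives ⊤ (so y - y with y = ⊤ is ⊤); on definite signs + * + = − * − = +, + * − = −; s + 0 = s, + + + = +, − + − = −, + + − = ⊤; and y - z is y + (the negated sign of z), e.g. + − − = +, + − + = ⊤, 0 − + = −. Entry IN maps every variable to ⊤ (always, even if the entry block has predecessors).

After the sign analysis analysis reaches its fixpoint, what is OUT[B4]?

Answer: {a: ⊤, b: ⊤, c: ⊤, d: ⊤, e: ⊤, f: +}

Derivation:
Fixpoint table:
  B0:  IN=(all ⊤)  OUT=(all ⊤)
  B1:  IN=(all ⊤)  OUT=(all ⊤)
  B2:  IN=(all ⊤)  OUT=(all ⊤)
  B3:  IN=(all ⊤)  OUT={f:+; rest ⊤}
  B4:  IN={f:+; rest ⊤}  OUT={f:+; rest ⊤}
  B5:  IN={f:+; rest ⊤}  OUT={f:+; rest ⊤}

Merge at B4: IN[B4] = OUT[B3] = {a: ⊤, b: ⊤, c: ⊤, d: ⊤, e: ⊤, f: +}
Applying B4's transfer function to that IN value gives OUT[B4] (row B4 above).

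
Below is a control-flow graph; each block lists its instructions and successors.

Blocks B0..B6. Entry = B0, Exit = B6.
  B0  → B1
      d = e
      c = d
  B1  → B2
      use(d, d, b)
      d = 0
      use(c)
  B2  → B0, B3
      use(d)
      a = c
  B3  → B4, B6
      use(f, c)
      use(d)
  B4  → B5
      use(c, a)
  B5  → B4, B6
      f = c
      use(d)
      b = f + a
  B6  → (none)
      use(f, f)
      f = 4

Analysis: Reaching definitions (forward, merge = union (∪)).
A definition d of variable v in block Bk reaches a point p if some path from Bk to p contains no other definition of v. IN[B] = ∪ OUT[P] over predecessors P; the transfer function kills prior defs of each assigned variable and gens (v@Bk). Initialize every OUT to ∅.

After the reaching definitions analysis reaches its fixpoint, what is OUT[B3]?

Answer: {a@B2, c@B0, d@B1}

Working:
Per-block solution:
  B0:   IN={a@B2, c@B0, d@B1}   OUT={a@B2, c@B0, d@B0}
  B1:   IN={a@B2, c@B0, d@B0}   OUT={a@B2, c@B0, d@B1}
  B2:   IN={a@B2, c@B0, d@B1}   OUT={a@B2, c@B0, d@B1}
  B3:   IN={a@B2, c@B0, d@B1}   OUT={a@B2, c@B0, d@B1}
  B4:   IN={a@B2, b@B5, c@B0, d@B1, f@B5}   OUT={a@B2, b@B5, c@B0, d@B1, f@B5}
  B5:   IN={a@B2, b@B5, c@B0, d@B1, f@B5}   OUT={a@B2, b@B5, c@B0, d@B1, f@B5}
  B6:   IN={a@B2, b@B5, c@B0, d@B1, f@B5}   OUT={a@B2, b@B5, c@B0, d@B1, f@B6}

Merge at B3: IN[B3] = OUT[B2] = {a@B2, c@B0, d@B1}
Applying B3's transfer function to that IN value gives OUT[B3] (row B3 above).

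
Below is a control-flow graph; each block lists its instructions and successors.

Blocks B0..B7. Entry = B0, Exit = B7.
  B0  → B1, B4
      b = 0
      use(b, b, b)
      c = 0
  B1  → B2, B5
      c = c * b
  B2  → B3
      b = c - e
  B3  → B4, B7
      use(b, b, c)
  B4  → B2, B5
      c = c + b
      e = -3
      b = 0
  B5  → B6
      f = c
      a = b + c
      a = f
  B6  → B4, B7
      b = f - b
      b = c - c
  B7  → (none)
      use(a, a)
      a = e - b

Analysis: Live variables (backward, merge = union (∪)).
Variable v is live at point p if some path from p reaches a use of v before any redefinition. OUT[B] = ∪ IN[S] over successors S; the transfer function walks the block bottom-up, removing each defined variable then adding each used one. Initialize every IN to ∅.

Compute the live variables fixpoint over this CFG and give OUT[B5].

Fixpoint table:
  B0: | IN={a, e} | OUT={a, b, c, e}
  B1: | IN={a, b, c, e} | OUT={a, b, c, e}
  B2: | IN={a, c, e} | OUT={a, b, c, e}
  B3: | IN={a, b, c, e} | OUT={a, b, c, e}
  B4: | IN={a, b, c} | OUT={a, b, c, e}
  B5: | IN={b, c, e} | OUT={a, b, c, e, f}
  B6: | IN={a, b, c, e, f} | OUT={a, b, c, e}
  B7: | IN={a, b, e} | OUT={}

Merge at B5: OUT[B5] = IN[B6] = {a, b, c, e, f}

Answer: {a, b, c, e, f}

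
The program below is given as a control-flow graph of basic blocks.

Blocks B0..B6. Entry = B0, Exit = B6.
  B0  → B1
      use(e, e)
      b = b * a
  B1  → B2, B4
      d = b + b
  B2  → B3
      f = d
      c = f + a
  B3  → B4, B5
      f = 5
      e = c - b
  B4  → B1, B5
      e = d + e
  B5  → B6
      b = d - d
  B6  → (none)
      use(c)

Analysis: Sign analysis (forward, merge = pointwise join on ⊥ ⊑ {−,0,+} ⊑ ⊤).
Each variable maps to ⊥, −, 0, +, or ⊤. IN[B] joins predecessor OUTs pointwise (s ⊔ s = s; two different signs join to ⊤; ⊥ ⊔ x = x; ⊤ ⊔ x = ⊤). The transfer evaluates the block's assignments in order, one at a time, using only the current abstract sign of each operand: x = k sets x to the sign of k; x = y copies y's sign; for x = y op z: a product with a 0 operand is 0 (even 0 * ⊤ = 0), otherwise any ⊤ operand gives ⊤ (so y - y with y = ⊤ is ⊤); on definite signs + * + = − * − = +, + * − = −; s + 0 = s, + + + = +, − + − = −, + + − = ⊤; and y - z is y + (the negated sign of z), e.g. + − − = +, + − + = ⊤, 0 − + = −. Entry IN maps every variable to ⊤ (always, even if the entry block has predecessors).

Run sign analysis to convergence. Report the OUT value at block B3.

Answer: {a: ⊤, b: ⊤, c: ⊤, d: ⊤, e: ⊤, f: +}

Derivation:
Converged values:
  B0:   IN=(all ⊤)   OUT=(all ⊤)
  B1:   IN=(all ⊤)   OUT=(all ⊤)
  B2:   IN=(all ⊤)   OUT=(all ⊤)
  B3:   IN=(all ⊤)   OUT={f:+; rest ⊤}
  B4:   IN=(all ⊤)   OUT=(all ⊤)
  B5:   IN=(all ⊤)   OUT=(all ⊤)
  B6:   IN=(all ⊤)   OUT=(all ⊤)

Merge at B3: IN[B3] = OUT[B2] = {a: ⊤, b: ⊤, c: ⊤, d: ⊤, e: ⊤, f: ⊤}
Applying B3's transfer function to that IN value gives OUT[B3] (row B3 above).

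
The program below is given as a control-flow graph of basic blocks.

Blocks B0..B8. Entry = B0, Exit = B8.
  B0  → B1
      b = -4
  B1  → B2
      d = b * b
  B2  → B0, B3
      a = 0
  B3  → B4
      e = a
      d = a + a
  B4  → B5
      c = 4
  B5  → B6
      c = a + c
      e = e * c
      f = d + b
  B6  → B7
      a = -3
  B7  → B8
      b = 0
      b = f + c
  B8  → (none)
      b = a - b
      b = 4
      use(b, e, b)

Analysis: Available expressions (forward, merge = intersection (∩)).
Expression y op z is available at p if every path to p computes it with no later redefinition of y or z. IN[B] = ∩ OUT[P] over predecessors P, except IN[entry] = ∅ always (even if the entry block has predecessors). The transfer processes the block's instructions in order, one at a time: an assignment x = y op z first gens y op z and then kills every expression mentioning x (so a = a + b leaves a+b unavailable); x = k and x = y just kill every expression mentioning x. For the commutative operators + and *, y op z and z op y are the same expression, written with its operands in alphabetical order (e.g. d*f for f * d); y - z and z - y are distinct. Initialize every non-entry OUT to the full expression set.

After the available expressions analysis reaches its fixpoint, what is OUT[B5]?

Fixpoint table:
  B0:   IN={}   OUT={}
  B1:   IN={}   OUT={b*b}
  B2:   IN={b*b}   OUT={b*b}
  B3:   IN={b*b}   OUT={a+a, b*b}
  B4:   IN={a+a, b*b}   OUT={a+a, b*b}
  B5:   IN={a+a, b*b}   OUT={a+a, b*b, b+d}
  B6:   IN={a+a, b*b, b+d}   OUT={b*b, b+d}
  B7:   IN={b*b, b+d}   OUT={c+f}
  B8:   IN={c+f}   OUT={c+f}

Merge at B5: IN[B5] = OUT[B4] = {a+a, b*b}
Applying B5's transfer function to that IN value gives OUT[B5] (row B5 above).

Answer: {a+a, b*b, b+d}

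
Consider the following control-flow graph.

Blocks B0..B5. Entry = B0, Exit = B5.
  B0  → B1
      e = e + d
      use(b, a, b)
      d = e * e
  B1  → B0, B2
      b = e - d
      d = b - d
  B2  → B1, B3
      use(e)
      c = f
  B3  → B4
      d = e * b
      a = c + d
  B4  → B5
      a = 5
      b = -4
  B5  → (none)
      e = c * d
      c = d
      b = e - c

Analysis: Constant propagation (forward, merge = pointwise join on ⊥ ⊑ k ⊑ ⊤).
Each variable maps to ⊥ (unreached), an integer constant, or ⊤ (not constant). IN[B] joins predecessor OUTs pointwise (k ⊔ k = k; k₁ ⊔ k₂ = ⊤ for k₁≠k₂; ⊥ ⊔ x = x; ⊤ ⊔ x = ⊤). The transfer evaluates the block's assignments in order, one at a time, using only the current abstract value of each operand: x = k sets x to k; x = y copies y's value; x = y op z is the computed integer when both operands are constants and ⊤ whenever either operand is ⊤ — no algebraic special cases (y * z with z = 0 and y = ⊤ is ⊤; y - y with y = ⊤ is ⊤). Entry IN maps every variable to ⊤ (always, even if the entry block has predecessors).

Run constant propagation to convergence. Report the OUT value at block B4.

Converged values:
  B0: | IN=(all ⊤) | OUT=(all ⊤)
  B1: | IN=(all ⊤) | OUT=(all ⊤)
  B2: | IN=(all ⊤) | OUT=(all ⊤)
  B3: | IN=(all ⊤) | OUT=(all ⊤)
  B4: | IN=(all ⊤) | OUT={a:5, b:-4; rest ⊤}
  B5: | IN={a:5, b:-4; rest ⊤} | OUT={a:5; rest ⊤}

Merge at B4: IN[B4] = OUT[B3] = {a: ⊤, b: ⊤, c: ⊤, d: ⊤, e: ⊤, f: ⊤}
Applying B4's transfer function to that IN value gives OUT[B4] (row B4 above).

Answer: {a: 5, b: -4, c: ⊤, d: ⊤, e: ⊤, f: ⊤}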